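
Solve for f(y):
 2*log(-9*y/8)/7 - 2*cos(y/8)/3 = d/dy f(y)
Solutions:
 f(y) = C1 + 2*y*log(-y)/7 - 6*y*log(2)/7 - 2*y/7 + 4*y*log(3)/7 - 16*sin(y/8)/3


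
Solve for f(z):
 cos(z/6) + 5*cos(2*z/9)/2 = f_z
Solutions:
 f(z) = C1 + 6*sin(z/6) + 45*sin(2*z/9)/4


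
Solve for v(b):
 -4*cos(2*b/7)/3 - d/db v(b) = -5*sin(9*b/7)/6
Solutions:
 v(b) = C1 - 14*sin(2*b/7)/3 - 35*cos(9*b/7)/54


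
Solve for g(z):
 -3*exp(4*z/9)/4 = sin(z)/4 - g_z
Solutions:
 g(z) = C1 + 27*exp(4*z/9)/16 - cos(z)/4


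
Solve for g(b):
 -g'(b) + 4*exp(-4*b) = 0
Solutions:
 g(b) = C1 - exp(-4*b)


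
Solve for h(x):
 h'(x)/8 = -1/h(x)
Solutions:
 h(x) = -sqrt(C1 - 16*x)
 h(x) = sqrt(C1 - 16*x)


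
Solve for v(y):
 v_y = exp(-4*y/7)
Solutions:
 v(y) = C1 - 7*exp(-4*y/7)/4


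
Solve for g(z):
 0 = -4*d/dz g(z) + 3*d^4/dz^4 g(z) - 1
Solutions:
 g(z) = C1 + C4*exp(6^(2/3)*z/3) - z/4 + (C2*sin(2^(2/3)*3^(1/6)*z/2) + C3*cos(2^(2/3)*3^(1/6)*z/2))*exp(-6^(2/3)*z/6)


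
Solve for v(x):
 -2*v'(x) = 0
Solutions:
 v(x) = C1


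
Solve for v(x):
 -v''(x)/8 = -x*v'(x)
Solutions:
 v(x) = C1 + C2*erfi(2*x)


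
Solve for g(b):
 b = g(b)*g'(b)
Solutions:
 g(b) = -sqrt(C1 + b^2)
 g(b) = sqrt(C1 + b^2)


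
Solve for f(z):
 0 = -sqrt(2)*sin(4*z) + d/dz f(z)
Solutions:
 f(z) = C1 - sqrt(2)*cos(4*z)/4


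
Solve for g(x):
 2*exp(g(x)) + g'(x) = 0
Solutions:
 g(x) = log(1/(C1 + 2*x))


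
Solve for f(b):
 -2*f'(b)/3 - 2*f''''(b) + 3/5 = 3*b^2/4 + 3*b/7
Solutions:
 f(b) = C1 + C4*exp(-3^(2/3)*b/3) - 3*b^3/8 - 9*b^2/28 + 9*b/10 + (C2*sin(3^(1/6)*b/2) + C3*cos(3^(1/6)*b/2))*exp(3^(2/3)*b/6)


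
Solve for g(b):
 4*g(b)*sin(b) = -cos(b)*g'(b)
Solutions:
 g(b) = C1*cos(b)^4


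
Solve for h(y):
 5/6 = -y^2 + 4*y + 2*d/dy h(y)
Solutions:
 h(y) = C1 + y^3/6 - y^2 + 5*y/12


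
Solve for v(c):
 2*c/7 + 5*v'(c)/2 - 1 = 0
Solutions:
 v(c) = C1 - 2*c^2/35 + 2*c/5


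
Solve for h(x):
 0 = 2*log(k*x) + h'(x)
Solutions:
 h(x) = C1 - 2*x*log(k*x) + 2*x


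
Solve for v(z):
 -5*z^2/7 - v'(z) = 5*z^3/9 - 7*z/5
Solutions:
 v(z) = C1 - 5*z^4/36 - 5*z^3/21 + 7*z^2/10


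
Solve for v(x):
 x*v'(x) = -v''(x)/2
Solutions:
 v(x) = C1 + C2*erf(x)


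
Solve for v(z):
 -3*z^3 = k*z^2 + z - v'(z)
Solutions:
 v(z) = C1 + k*z^3/3 + 3*z^4/4 + z^2/2


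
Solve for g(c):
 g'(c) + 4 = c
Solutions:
 g(c) = C1 + c^2/2 - 4*c


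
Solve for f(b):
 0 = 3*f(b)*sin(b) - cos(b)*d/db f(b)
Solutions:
 f(b) = C1/cos(b)^3


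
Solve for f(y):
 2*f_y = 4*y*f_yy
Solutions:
 f(y) = C1 + C2*y^(3/2)


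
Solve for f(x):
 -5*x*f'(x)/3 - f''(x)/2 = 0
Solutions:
 f(x) = C1 + C2*erf(sqrt(15)*x/3)


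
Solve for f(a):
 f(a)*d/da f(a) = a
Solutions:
 f(a) = -sqrt(C1 + a^2)
 f(a) = sqrt(C1 + a^2)


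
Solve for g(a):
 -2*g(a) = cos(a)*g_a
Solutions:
 g(a) = C1*(sin(a) - 1)/(sin(a) + 1)


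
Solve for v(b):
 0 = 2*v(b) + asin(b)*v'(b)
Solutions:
 v(b) = C1*exp(-2*Integral(1/asin(b), b))


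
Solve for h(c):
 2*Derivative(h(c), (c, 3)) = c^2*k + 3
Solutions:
 h(c) = C1 + C2*c + C3*c^2 + c^5*k/120 + c^3/4


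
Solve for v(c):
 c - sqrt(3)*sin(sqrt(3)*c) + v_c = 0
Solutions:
 v(c) = C1 - c^2/2 - cos(sqrt(3)*c)


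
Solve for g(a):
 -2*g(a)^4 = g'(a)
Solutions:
 g(a) = (-3^(2/3) - 3*3^(1/6)*I)*(1/(C1 + 2*a))^(1/3)/6
 g(a) = (-3^(2/3) + 3*3^(1/6)*I)*(1/(C1 + 2*a))^(1/3)/6
 g(a) = (1/(C1 + 6*a))^(1/3)


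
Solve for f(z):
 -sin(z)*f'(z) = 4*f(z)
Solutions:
 f(z) = C1*(cos(z)^2 + 2*cos(z) + 1)/(cos(z)^2 - 2*cos(z) + 1)


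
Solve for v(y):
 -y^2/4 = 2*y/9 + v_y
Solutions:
 v(y) = C1 - y^3/12 - y^2/9


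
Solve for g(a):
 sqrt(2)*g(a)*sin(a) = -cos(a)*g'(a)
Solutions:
 g(a) = C1*cos(a)^(sqrt(2))


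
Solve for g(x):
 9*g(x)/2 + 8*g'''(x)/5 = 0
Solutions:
 g(x) = C3*exp(x*(-2^(2/3)*45^(1/3) + 3*5^(1/3)*6^(2/3))/16)*sin(3*2^(2/3)*3^(1/6)*5^(1/3)*x/8) + C4*exp(x*(-2^(2/3)*45^(1/3) + 3*5^(1/3)*6^(2/3))/16)*cos(3*2^(2/3)*3^(1/6)*5^(1/3)*x/8) + C5*exp(-x*(2^(2/3)*45^(1/3) + 3*5^(1/3)*6^(2/3))/16) + (C1*sin(3*2^(2/3)*3^(1/6)*5^(1/3)*x/8) + C2*cos(3*2^(2/3)*3^(1/6)*5^(1/3)*x/8))*exp(2^(2/3)*45^(1/3)*x/8)


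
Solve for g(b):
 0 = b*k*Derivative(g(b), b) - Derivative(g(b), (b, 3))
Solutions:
 g(b) = C1 + Integral(C2*airyai(b*k^(1/3)) + C3*airybi(b*k^(1/3)), b)


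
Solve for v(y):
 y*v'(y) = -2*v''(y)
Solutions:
 v(y) = C1 + C2*erf(y/2)


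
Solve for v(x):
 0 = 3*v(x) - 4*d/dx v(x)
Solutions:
 v(x) = C1*exp(3*x/4)


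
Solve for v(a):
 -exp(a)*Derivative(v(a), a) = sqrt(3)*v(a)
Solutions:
 v(a) = C1*exp(sqrt(3)*exp(-a))


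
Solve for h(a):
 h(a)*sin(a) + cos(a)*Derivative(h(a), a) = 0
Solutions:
 h(a) = C1*cos(a)


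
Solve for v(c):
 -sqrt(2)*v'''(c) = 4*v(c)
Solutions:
 v(c) = C3*exp(-sqrt(2)*c) + (C1*sin(sqrt(6)*c/2) + C2*cos(sqrt(6)*c/2))*exp(sqrt(2)*c/2)


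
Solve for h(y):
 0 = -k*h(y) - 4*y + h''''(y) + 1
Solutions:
 h(y) = C1*exp(-k^(1/4)*y) + C2*exp(k^(1/4)*y) + C3*exp(-I*k^(1/4)*y) + C4*exp(I*k^(1/4)*y) - 4*y/k + 1/k


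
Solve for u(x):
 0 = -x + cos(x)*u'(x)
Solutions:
 u(x) = C1 + Integral(x/cos(x), x)


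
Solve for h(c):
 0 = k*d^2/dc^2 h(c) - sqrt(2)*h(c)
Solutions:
 h(c) = C1*exp(-2^(1/4)*c*sqrt(1/k)) + C2*exp(2^(1/4)*c*sqrt(1/k))


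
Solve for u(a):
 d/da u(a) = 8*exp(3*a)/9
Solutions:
 u(a) = C1 + 8*exp(3*a)/27


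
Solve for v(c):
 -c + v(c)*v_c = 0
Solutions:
 v(c) = -sqrt(C1 + c^2)
 v(c) = sqrt(C1 + c^2)


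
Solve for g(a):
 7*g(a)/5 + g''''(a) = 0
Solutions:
 g(a) = (C1*sin(sqrt(2)*5^(3/4)*7^(1/4)*a/10) + C2*cos(sqrt(2)*5^(3/4)*7^(1/4)*a/10))*exp(-sqrt(2)*5^(3/4)*7^(1/4)*a/10) + (C3*sin(sqrt(2)*5^(3/4)*7^(1/4)*a/10) + C4*cos(sqrt(2)*5^(3/4)*7^(1/4)*a/10))*exp(sqrt(2)*5^(3/4)*7^(1/4)*a/10)


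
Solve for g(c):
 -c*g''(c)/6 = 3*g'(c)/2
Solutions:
 g(c) = C1 + C2/c^8


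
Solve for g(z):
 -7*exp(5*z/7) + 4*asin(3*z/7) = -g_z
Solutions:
 g(z) = C1 - 4*z*asin(3*z/7) - 4*sqrt(49 - 9*z^2)/3 + 49*exp(5*z/7)/5


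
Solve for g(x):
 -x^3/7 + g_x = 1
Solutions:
 g(x) = C1 + x^4/28 + x


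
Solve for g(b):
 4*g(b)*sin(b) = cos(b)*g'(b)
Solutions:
 g(b) = C1/cos(b)^4


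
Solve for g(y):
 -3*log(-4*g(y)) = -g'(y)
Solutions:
 -Integral(1/(log(-_y) + 2*log(2)), (_y, g(y)))/3 = C1 - y


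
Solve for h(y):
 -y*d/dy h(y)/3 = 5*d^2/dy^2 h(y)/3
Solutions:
 h(y) = C1 + C2*erf(sqrt(10)*y/10)


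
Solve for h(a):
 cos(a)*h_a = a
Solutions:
 h(a) = C1 + Integral(a/cos(a), a)


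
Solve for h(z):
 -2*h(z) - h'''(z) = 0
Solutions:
 h(z) = C3*exp(-2^(1/3)*z) + (C1*sin(2^(1/3)*sqrt(3)*z/2) + C2*cos(2^(1/3)*sqrt(3)*z/2))*exp(2^(1/3)*z/2)


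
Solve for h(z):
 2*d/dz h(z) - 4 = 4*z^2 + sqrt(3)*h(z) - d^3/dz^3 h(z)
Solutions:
 h(z) = C1*exp(-2^(1/3)*sqrt(3)*z*(-4/(9 + sqrt(113))^(1/3) + 2^(1/3)*(9 + sqrt(113))^(1/3))/12)*sin(2^(1/3)*z*((9 + sqrt(113))^(-1/3) + 2^(1/3)*(9 + sqrt(113))^(1/3)/4)) + C2*exp(-2^(1/3)*sqrt(3)*z*(-4/(9 + sqrt(113))^(1/3) + 2^(1/3)*(9 + sqrt(113))^(1/3))/12)*cos(2^(1/3)*z*((9 + sqrt(113))^(-1/3) + 2^(1/3)*(9 + sqrt(113))^(1/3)/4)) + C3*exp(2^(1/3)*sqrt(3)*z*(-4/(9 + sqrt(113))^(1/3) + 2^(1/3)*(9 + sqrt(113))^(1/3))/6) - 4*sqrt(3)*z^2/3 - 16*z/3 - 44*sqrt(3)/9


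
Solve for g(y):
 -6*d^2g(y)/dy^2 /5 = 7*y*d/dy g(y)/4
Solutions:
 g(y) = C1 + C2*erf(sqrt(105)*y/12)


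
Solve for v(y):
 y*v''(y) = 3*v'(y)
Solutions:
 v(y) = C1 + C2*y^4


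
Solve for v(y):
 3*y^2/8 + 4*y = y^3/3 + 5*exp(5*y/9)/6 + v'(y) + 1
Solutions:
 v(y) = C1 - y^4/12 + y^3/8 + 2*y^2 - y - 3*exp(5*y/9)/2


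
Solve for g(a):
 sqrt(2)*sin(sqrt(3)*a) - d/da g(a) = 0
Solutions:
 g(a) = C1 - sqrt(6)*cos(sqrt(3)*a)/3


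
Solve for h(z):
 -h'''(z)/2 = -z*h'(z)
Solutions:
 h(z) = C1 + Integral(C2*airyai(2^(1/3)*z) + C3*airybi(2^(1/3)*z), z)


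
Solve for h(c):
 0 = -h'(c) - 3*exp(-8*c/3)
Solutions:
 h(c) = C1 + 9*exp(-8*c/3)/8


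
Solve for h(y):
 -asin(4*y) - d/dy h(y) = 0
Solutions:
 h(y) = C1 - y*asin(4*y) - sqrt(1 - 16*y^2)/4


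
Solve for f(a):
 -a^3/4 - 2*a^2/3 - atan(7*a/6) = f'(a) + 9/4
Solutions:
 f(a) = C1 - a^4/16 - 2*a^3/9 - a*atan(7*a/6) - 9*a/4 + 3*log(49*a^2 + 36)/7


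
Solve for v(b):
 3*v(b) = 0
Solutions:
 v(b) = 0


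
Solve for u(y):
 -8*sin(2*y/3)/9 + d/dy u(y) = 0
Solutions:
 u(y) = C1 - 4*cos(2*y/3)/3


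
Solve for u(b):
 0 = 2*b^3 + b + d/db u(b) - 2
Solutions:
 u(b) = C1 - b^4/2 - b^2/2 + 2*b


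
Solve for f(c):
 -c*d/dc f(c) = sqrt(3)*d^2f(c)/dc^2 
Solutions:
 f(c) = C1 + C2*erf(sqrt(2)*3^(3/4)*c/6)


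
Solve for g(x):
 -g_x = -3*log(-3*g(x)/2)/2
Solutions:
 -2*Integral(1/(log(-_y) - log(2) + log(3)), (_y, g(x)))/3 = C1 - x


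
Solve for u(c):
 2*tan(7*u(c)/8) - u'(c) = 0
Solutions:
 u(c) = -8*asin(C1*exp(7*c/4))/7 + 8*pi/7
 u(c) = 8*asin(C1*exp(7*c/4))/7


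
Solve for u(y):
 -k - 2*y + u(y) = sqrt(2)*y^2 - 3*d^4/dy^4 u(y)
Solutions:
 u(y) = k + sqrt(2)*y^2 + 2*y + (C1*sin(sqrt(2)*3^(3/4)*y/6) + C2*cos(sqrt(2)*3^(3/4)*y/6))*exp(-sqrt(2)*3^(3/4)*y/6) + (C3*sin(sqrt(2)*3^(3/4)*y/6) + C4*cos(sqrt(2)*3^(3/4)*y/6))*exp(sqrt(2)*3^(3/4)*y/6)


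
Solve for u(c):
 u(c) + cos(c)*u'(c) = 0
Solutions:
 u(c) = C1*sqrt(sin(c) - 1)/sqrt(sin(c) + 1)


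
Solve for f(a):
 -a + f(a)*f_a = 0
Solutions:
 f(a) = -sqrt(C1 + a^2)
 f(a) = sqrt(C1 + a^2)


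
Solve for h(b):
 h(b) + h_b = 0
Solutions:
 h(b) = C1*exp(-b)


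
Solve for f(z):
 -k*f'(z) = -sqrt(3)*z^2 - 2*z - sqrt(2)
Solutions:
 f(z) = C1 + sqrt(3)*z^3/(3*k) + z^2/k + sqrt(2)*z/k


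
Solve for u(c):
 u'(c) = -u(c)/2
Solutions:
 u(c) = C1*exp(-c/2)


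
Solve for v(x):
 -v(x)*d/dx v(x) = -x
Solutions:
 v(x) = -sqrt(C1 + x^2)
 v(x) = sqrt(C1 + x^2)


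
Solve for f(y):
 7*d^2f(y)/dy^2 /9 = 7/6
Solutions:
 f(y) = C1 + C2*y + 3*y^2/4


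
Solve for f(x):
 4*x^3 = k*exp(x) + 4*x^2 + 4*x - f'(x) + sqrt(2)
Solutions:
 f(x) = C1 + k*exp(x) - x^4 + 4*x^3/3 + 2*x^2 + sqrt(2)*x


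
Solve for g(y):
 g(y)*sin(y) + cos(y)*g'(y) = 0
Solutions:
 g(y) = C1*cos(y)


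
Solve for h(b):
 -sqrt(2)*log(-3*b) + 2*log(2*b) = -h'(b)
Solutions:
 h(b) = C1 - b*(2 - sqrt(2))*log(b) + b*(-sqrt(2) - 2*log(2) + sqrt(2)*log(3) + 2 + sqrt(2)*I*pi)


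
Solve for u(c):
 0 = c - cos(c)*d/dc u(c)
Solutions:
 u(c) = C1 + Integral(c/cos(c), c)


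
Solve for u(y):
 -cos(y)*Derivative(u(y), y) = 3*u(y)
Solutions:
 u(y) = C1*(sin(y) - 1)^(3/2)/(sin(y) + 1)^(3/2)


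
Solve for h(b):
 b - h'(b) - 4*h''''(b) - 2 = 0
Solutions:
 h(b) = C1 + C4*exp(-2^(1/3)*b/2) + b^2/2 - 2*b + (C2*sin(2^(1/3)*sqrt(3)*b/4) + C3*cos(2^(1/3)*sqrt(3)*b/4))*exp(2^(1/3)*b/4)


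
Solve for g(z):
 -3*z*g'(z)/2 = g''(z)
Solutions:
 g(z) = C1 + C2*erf(sqrt(3)*z/2)


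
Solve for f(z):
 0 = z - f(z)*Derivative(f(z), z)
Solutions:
 f(z) = -sqrt(C1 + z^2)
 f(z) = sqrt(C1 + z^2)


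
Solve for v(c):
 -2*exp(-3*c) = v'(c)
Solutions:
 v(c) = C1 + 2*exp(-3*c)/3


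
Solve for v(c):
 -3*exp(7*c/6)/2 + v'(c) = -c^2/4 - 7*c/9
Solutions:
 v(c) = C1 - c^3/12 - 7*c^2/18 + 9*exp(7*c/6)/7


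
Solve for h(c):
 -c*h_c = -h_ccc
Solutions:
 h(c) = C1 + Integral(C2*airyai(c) + C3*airybi(c), c)


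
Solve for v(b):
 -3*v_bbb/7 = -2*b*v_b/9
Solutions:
 v(b) = C1 + Integral(C2*airyai(14^(1/3)*b/3) + C3*airybi(14^(1/3)*b/3), b)


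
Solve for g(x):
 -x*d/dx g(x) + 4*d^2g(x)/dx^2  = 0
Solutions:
 g(x) = C1 + C2*erfi(sqrt(2)*x/4)


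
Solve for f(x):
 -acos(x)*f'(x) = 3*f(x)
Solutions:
 f(x) = C1*exp(-3*Integral(1/acos(x), x))


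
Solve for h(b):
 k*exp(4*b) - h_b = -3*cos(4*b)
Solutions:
 h(b) = C1 + k*exp(4*b)/4 + 3*sin(4*b)/4


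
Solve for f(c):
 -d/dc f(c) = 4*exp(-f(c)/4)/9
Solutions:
 f(c) = 4*log(C1 - c/9)


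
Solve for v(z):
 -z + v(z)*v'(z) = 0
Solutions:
 v(z) = -sqrt(C1 + z^2)
 v(z) = sqrt(C1 + z^2)


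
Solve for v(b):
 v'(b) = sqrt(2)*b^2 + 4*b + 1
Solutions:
 v(b) = C1 + sqrt(2)*b^3/3 + 2*b^2 + b


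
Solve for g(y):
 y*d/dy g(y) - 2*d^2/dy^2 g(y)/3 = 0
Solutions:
 g(y) = C1 + C2*erfi(sqrt(3)*y/2)


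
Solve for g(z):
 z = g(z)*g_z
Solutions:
 g(z) = -sqrt(C1 + z^2)
 g(z) = sqrt(C1 + z^2)


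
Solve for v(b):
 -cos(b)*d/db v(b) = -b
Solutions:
 v(b) = C1 + Integral(b/cos(b), b)


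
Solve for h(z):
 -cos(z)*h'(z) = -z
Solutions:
 h(z) = C1 + Integral(z/cos(z), z)


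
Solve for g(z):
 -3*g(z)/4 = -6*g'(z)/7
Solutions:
 g(z) = C1*exp(7*z/8)


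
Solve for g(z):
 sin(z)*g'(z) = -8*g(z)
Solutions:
 g(z) = C1*(cos(z)^4 + 4*cos(z)^3 + 6*cos(z)^2 + 4*cos(z) + 1)/(cos(z)^4 - 4*cos(z)^3 + 6*cos(z)^2 - 4*cos(z) + 1)


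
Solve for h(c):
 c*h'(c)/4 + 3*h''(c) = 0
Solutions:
 h(c) = C1 + C2*erf(sqrt(6)*c/12)


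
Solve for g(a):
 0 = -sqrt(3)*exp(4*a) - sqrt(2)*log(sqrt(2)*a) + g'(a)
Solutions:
 g(a) = C1 + sqrt(2)*a*log(a) + sqrt(2)*a*(-1 + log(2)/2) + sqrt(3)*exp(4*a)/4


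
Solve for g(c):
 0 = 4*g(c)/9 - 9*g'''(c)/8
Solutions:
 g(c) = C3*exp(2*6^(2/3)*c/9) + (C1*sin(2^(2/3)*3^(1/6)*c/3) + C2*cos(2^(2/3)*3^(1/6)*c/3))*exp(-6^(2/3)*c/9)


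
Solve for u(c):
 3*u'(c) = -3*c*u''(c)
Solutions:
 u(c) = C1 + C2*log(c)


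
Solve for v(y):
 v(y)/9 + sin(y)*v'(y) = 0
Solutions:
 v(y) = C1*(cos(y) + 1)^(1/18)/(cos(y) - 1)^(1/18)


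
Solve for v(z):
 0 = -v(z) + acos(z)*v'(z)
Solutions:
 v(z) = C1*exp(Integral(1/acos(z), z))


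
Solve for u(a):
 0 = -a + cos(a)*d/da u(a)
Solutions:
 u(a) = C1 + Integral(a/cos(a), a)


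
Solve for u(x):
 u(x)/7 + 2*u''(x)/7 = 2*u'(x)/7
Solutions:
 u(x) = (C1*sin(x/2) + C2*cos(x/2))*exp(x/2)


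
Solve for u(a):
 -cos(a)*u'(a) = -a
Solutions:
 u(a) = C1 + Integral(a/cos(a), a)


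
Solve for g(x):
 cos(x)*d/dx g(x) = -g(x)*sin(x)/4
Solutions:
 g(x) = C1*cos(x)^(1/4)


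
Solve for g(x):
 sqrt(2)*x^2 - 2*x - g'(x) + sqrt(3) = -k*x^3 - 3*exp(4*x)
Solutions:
 g(x) = C1 + k*x^4/4 + sqrt(2)*x^3/3 - x^2 + sqrt(3)*x + 3*exp(4*x)/4


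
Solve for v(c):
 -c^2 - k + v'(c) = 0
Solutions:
 v(c) = C1 + c^3/3 + c*k


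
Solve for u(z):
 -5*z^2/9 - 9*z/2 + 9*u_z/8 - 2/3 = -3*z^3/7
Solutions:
 u(z) = C1 - 2*z^4/21 + 40*z^3/243 + 2*z^2 + 16*z/27


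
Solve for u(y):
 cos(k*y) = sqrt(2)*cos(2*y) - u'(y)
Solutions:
 u(y) = C1 + sqrt(2)*sin(2*y)/2 - sin(k*y)/k


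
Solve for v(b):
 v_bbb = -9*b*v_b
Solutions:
 v(b) = C1 + Integral(C2*airyai(-3^(2/3)*b) + C3*airybi(-3^(2/3)*b), b)


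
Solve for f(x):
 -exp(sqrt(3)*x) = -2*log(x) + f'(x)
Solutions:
 f(x) = C1 + 2*x*log(x) - 2*x - sqrt(3)*exp(sqrt(3)*x)/3


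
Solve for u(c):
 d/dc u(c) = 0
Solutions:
 u(c) = C1


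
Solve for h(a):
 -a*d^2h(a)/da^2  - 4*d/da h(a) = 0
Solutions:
 h(a) = C1 + C2/a^3


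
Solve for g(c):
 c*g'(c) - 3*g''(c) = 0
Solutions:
 g(c) = C1 + C2*erfi(sqrt(6)*c/6)


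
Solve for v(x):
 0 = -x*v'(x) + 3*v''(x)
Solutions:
 v(x) = C1 + C2*erfi(sqrt(6)*x/6)


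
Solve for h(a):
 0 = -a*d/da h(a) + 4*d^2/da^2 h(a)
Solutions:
 h(a) = C1 + C2*erfi(sqrt(2)*a/4)


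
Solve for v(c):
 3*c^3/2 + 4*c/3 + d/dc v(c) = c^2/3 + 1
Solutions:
 v(c) = C1 - 3*c^4/8 + c^3/9 - 2*c^2/3 + c


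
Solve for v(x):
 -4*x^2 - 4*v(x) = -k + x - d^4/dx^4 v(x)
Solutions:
 v(x) = C1*exp(-sqrt(2)*x) + C2*exp(sqrt(2)*x) + C3*sin(sqrt(2)*x) + C4*cos(sqrt(2)*x) + k/4 - x^2 - x/4


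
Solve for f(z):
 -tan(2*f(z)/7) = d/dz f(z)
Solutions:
 f(z) = -7*asin(C1*exp(-2*z/7))/2 + 7*pi/2
 f(z) = 7*asin(C1*exp(-2*z/7))/2


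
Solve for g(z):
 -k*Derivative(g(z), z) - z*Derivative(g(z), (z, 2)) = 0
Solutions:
 g(z) = C1 + z^(1 - re(k))*(C2*sin(log(z)*Abs(im(k))) + C3*cos(log(z)*im(k)))


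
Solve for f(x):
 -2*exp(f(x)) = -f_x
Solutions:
 f(x) = log(-1/(C1 + 2*x))


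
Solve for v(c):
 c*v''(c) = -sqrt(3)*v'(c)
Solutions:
 v(c) = C1 + C2*c^(1 - sqrt(3))


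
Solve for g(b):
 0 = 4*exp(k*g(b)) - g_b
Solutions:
 g(b) = Piecewise((log(-1/(C1*k + 4*b*k))/k, Ne(k, 0)), (nan, True))
 g(b) = Piecewise((C1 + 4*b, Eq(k, 0)), (nan, True))


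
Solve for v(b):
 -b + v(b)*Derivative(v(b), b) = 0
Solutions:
 v(b) = -sqrt(C1 + b^2)
 v(b) = sqrt(C1 + b^2)


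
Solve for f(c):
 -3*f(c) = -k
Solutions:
 f(c) = k/3


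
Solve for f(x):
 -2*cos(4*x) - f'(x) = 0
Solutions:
 f(x) = C1 - sin(4*x)/2


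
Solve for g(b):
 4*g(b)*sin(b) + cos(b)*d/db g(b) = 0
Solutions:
 g(b) = C1*cos(b)^4


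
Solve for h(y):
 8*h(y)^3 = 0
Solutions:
 h(y) = 0


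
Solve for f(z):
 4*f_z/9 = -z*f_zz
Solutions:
 f(z) = C1 + C2*z^(5/9)


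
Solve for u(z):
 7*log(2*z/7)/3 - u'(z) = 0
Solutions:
 u(z) = C1 + 7*z*log(z)/3 - 7*z*log(7)/3 - 7*z/3 + 7*z*log(2)/3


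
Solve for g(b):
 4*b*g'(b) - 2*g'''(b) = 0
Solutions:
 g(b) = C1 + Integral(C2*airyai(2^(1/3)*b) + C3*airybi(2^(1/3)*b), b)


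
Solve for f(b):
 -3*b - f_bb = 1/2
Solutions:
 f(b) = C1 + C2*b - b^3/2 - b^2/4


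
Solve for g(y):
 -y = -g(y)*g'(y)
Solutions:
 g(y) = -sqrt(C1 + y^2)
 g(y) = sqrt(C1 + y^2)


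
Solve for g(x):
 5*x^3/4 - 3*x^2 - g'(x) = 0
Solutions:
 g(x) = C1 + 5*x^4/16 - x^3


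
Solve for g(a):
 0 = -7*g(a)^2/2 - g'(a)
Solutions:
 g(a) = 2/(C1 + 7*a)


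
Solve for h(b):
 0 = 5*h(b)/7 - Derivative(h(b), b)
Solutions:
 h(b) = C1*exp(5*b/7)


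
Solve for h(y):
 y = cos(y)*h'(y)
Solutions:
 h(y) = C1 + Integral(y/cos(y), y)


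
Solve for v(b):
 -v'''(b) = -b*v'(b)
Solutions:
 v(b) = C1 + Integral(C2*airyai(b) + C3*airybi(b), b)


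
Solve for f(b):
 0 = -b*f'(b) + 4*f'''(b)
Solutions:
 f(b) = C1 + Integral(C2*airyai(2^(1/3)*b/2) + C3*airybi(2^(1/3)*b/2), b)


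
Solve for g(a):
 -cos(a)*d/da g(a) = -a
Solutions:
 g(a) = C1 + Integral(a/cos(a), a)


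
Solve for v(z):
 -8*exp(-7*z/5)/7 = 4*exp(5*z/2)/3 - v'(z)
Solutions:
 v(z) = C1 + 8*exp(5*z/2)/15 - 40*exp(-7*z/5)/49


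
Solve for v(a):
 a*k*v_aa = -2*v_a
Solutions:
 v(a) = C1 + a^(((re(k) - 2)*re(k) + im(k)^2)/(re(k)^2 + im(k)^2))*(C2*sin(2*log(a)*Abs(im(k))/(re(k)^2 + im(k)^2)) + C3*cos(2*log(a)*im(k)/(re(k)^2 + im(k)^2)))


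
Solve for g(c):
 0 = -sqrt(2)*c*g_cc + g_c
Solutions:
 g(c) = C1 + C2*c^(sqrt(2)/2 + 1)


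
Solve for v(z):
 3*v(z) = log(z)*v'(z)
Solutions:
 v(z) = C1*exp(3*li(z))


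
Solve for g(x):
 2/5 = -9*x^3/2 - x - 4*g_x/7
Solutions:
 g(x) = C1 - 63*x^4/32 - 7*x^2/8 - 7*x/10


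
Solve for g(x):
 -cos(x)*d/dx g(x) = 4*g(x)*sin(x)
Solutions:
 g(x) = C1*cos(x)^4


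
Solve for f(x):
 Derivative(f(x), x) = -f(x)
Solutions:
 f(x) = C1*exp(-x)


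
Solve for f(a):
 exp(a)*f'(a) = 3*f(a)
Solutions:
 f(a) = C1*exp(-3*exp(-a))


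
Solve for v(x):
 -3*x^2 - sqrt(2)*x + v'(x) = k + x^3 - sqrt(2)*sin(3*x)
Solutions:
 v(x) = C1 + k*x + x^4/4 + x^3 + sqrt(2)*x^2/2 + sqrt(2)*cos(3*x)/3


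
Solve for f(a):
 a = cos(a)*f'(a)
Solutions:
 f(a) = C1 + Integral(a/cos(a), a)


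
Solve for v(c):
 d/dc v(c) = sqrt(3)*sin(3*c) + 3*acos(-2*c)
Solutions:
 v(c) = C1 + 3*c*acos(-2*c) + 3*sqrt(1 - 4*c^2)/2 - sqrt(3)*cos(3*c)/3


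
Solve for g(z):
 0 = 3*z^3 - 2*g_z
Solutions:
 g(z) = C1 + 3*z^4/8


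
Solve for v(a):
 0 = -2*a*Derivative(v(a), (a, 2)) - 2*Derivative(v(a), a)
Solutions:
 v(a) = C1 + C2*log(a)


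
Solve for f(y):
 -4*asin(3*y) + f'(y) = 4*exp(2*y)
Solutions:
 f(y) = C1 + 4*y*asin(3*y) + 4*sqrt(1 - 9*y^2)/3 + 2*exp(2*y)


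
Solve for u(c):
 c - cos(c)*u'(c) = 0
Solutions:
 u(c) = C1 + Integral(c/cos(c), c)


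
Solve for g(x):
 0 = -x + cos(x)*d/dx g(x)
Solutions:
 g(x) = C1 + Integral(x/cos(x), x)


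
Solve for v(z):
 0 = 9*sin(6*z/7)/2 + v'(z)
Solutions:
 v(z) = C1 + 21*cos(6*z/7)/4


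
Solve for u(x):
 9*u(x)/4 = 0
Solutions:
 u(x) = 0


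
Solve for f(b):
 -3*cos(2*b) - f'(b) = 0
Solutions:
 f(b) = C1 - 3*sin(2*b)/2


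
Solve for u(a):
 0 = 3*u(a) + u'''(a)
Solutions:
 u(a) = C3*exp(-3^(1/3)*a) + (C1*sin(3^(5/6)*a/2) + C2*cos(3^(5/6)*a/2))*exp(3^(1/3)*a/2)


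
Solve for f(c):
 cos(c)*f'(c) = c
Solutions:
 f(c) = C1 + Integral(c/cos(c), c)


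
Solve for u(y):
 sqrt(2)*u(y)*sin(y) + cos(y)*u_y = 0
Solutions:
 u(y) = C1*cos(y)^(sqrt(2))


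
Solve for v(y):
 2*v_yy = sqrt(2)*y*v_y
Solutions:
 v(y) = C1 + C2*erfi(2^(1/4)*y/2)


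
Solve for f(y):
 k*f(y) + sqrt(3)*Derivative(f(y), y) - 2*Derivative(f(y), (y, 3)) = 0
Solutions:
 f(y) = C1*exp(-2^(1/3)*y*(3^(2/3)*(-3*k + sqrt(9*k^2 - 2*sqrt(3)))^(1/3) + 2^(1/3)*3^(5/6)/(-3*k + sqrt(9*k^2 - 2*sqrt(3)))^(1/3))/6) + C2*exp(2^(1/3)*y*(3^(2/3)*(-3*k + sqrt(9*k^2 - 2*sqrt(3)))^(1/3)/12 - 3^(1/6)*I*(-3*k + sqrt(9*k^2 - 2*sqrt(3)))^(1/3)/4 - 2^(1/3)*sqrt(3)/((-3^(2/3) + 3*3^(1/6)*I)*(-3*k + sqrt(9*k^2 - 2*sqrt(3)))^(1/3)))) + C3*exp(2^(1/3)*y*(3^(2/3)*(-3*k + sqrt(9*k^2 - 2*sqrt(3)))^(1/3)/12 + 3^(1/6)*I*(-3*k + sqrt(9*k^2 - 2*sqrt(3)))^(1/3)/4 + 2^(1/3)*sqrt(3)/((3^(2/3) + 3*3^(1/6)*I)*(-3*k + sqrt(9*k^2 - 2*sqrt(3)))^(1/3))))


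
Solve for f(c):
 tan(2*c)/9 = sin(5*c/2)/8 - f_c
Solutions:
 f(c) = C1 + log(cos(2*c))/18 - cos(5*c/2)/20


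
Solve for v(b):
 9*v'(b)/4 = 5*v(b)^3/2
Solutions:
 v(b) = -3*sqrt(2)*sqrt(-1/(C1 + 10*b))/2
 v(b) = 3*sqrt(2)*sqrt(-1/(C1 + 10*b))/2


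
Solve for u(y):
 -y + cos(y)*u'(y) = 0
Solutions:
 u(y) = C1 + Integral(y/cos(y), y)


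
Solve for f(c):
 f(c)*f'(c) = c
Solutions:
 f(c) = -sqrt(C1 + c^2)
 f(c) = sqrt(C1 + c^2)


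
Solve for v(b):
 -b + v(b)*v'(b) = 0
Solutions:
 v(b) = -sqrt(C1 + b^2)
 v(b) = sqrt(C1 + b^2)


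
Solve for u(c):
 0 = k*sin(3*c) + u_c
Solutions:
 u(c) = C1 + k*cos(3*c)/3


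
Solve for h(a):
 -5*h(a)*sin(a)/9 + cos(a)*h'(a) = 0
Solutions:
 h(a) = C1/cos(a)^(5/9)


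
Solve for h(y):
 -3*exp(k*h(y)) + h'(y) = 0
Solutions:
 h(y) = Piecewise((log(-1/(C1*k + 3*k*y))/k, Ne(k, 0)), (nan, True))
 h(y) = Piecewise((C1 + 3*y, Eq(k, 0)), (nan, True))


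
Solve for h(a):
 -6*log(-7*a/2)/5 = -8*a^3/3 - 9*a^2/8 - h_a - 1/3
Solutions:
 h(a) = C1 - 2*a^4/3 - 3*a^3/8 + 6*a*log(-a)/5 + a*(-23 - 18*log(2) + 18*log(7))/15


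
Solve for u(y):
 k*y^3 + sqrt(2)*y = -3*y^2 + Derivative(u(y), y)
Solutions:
 u(y) = C1 + k*y^4/4 + y^3 + sqrt(2)*y^2/2


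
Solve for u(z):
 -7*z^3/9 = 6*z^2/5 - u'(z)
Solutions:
 u(z) = C1 + 7*z^4/36 + 2*z^3/5


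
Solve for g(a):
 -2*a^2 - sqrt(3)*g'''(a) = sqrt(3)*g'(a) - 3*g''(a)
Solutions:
 g(a) = C1 - 2*sqrt(3)*a^3/9 - 2*a^2 - 8*sqrt(3)*a/3 + (C2*sin(a/2) + C3*cos(a/2))*exp(sqrt(3)*a/2)


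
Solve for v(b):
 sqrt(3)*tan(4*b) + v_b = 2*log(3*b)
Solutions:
 v(b) = C1 + 2*b*log(b) - 2*b + 2*b*log(3) + sqrt(3)*log(cos(4*b))/4


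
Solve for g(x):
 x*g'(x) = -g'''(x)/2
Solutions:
 g(x) = C1 + Integral(C2*airyai(-2^(1/3)*x) + C3*airybi(-2^(1/3)*x), x)


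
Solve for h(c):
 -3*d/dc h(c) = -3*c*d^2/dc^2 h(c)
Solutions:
 h(c) = C1 + C2*c^2


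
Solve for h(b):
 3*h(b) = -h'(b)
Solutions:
 h(b) = C1*exp(-3*b)


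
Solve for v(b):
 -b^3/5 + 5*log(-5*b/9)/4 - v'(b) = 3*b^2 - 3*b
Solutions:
 v(b) = C1 - b^4/20 - b^3 + 3*b^2/2 + 5*b*log(-b)/4 + 5*b*(-2*log(3) - 1 + log(5))/4


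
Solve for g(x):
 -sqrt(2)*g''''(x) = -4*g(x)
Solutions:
 g(x) = C1*exp(-2^(3/8)*x) + C2*exp(2^(3/8)*x) + C3*sin(2^(3/8)*x) + C4*cos(2^(3/8)*x)


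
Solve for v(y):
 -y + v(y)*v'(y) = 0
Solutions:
 v(y) = -sqrt(C1 + y^2)
 v(y) = sqrt(C1 + y^2)


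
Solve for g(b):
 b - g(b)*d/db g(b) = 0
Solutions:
 g(b) = -sqrt(C1 + b^2)
 g(b) = sqrt(C1 + b^2)


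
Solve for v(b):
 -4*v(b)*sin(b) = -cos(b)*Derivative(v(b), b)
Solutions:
 v(b) = C1/cos(b)^4


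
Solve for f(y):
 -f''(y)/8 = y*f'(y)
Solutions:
 f(y) = C1 + C2*erf(2*y)


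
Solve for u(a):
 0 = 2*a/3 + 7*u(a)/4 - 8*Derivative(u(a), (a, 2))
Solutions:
 u(a) = C1*exp(-sqrt(14)*a/8) + C2*exp(sqrt(14)*a/8) - 8*a/21


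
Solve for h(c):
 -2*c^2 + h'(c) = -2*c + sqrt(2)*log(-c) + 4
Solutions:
 h(c) = C1 + 2*c^3/3 - c^2 + sqrt(2)*c*log(-c) + c*(4 - sqrt(2))


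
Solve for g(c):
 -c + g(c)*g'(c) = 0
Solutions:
 g(c) = -sqrt(C1 + c^2)
 g(c) = sqrt(C1 + c^2)


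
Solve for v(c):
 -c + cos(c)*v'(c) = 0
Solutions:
 v(c) = C1 + Integral(c/cos(c), c)


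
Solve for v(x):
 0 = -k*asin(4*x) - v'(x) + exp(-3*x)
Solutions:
 v(x) = C1 - k*x*asin(4*x) - k*sqrt(1 - 16*x^2)/4 - exp(-3*x)/3


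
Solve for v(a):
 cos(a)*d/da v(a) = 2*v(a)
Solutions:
 v(a) = C1*(sin(a) + 1)/(sin(a) - 1)


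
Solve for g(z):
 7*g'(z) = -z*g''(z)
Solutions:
 g(z) = C1 + C2/z^6


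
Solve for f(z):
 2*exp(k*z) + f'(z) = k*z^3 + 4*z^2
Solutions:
 f(z) = C1 + k*z^4/4 + 4*z^3/3 - 2*exp(k*z)/k


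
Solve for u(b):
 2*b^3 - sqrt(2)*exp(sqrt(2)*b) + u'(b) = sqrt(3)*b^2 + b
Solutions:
 u(b) = C1 - b^4/2 + sqrt(3)*b^3/3 + b^2/2 + exp(sqrt(2)*b)


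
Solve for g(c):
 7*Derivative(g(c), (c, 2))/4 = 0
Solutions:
 g(c) = C1 + C2*c


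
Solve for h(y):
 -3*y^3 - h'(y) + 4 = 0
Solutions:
 h(y) = C1 - 3*y^4/4 + 4*y


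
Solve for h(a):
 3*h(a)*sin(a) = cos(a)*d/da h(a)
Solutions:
 h(a) = C1/cos(a)^3


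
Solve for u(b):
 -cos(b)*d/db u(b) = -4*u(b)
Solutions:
 u(b) = C1*(sin(b)^2 + 2*sin(b) + 1)/(sin(b)^2 - 2*sin(b) + 1)


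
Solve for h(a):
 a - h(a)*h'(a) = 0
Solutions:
 h(a) = -sqrt(C1 + a^2)
 h(a) = sqrt(C1 + a^2)


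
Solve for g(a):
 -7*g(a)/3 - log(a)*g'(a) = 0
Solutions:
 g(a) = C1*exp(-7*li(a)/3)


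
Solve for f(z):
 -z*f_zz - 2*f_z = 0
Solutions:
 f(z) = C1 + C2/z


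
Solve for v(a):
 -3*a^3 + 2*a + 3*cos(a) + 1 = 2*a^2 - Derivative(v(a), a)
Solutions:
 v(a) = C1 + 3*a^4/4 + 2*a^3/3 - a^2 - a - 3*sin(a)


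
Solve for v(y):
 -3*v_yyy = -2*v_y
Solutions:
 v(y) = C1 + C2*exp(-sqrt(6)*y/3) + C3*exp(sqrt(6)*y/3)


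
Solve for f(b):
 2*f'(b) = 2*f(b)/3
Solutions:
 f(b) = C1*exp(b/3)


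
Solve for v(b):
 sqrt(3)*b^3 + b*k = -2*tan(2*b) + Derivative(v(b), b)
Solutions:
 v(b) = C1 + sqrt(3)*b^4/4 + b^2*k/2 - log(cos(2*b))


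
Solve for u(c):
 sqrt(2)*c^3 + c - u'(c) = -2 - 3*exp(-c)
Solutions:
 u(c) = C1 + sqrt(2)*c^4/4 + c^2/2 + 2*c - 3*exp(-c)


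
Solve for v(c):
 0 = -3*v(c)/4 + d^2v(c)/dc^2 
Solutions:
 v(c) = C1*exp(-sqrt(3)*c/2) + C2*exp(sqrt(3)*c/2)


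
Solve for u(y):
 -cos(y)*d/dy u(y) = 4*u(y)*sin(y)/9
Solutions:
 u(y) = C1*cos(y)^(4/9)


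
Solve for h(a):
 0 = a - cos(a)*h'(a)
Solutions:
 h(a) = C1 + Integral(a/cos(a), a)


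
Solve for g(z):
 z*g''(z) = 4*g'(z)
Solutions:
 g(z) = C1 + C2*z^5


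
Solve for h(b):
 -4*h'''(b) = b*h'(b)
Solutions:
 h(b) = C1 + Integral(C2*airyai(-2^(1/3)*b/2) + C3*airybi(-2^(1/3)*b/2), b)


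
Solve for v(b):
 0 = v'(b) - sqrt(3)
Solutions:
 v(b) = C1 + sqrt(3)*b


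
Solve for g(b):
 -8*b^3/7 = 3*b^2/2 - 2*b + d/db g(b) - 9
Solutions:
 g(b) = C1 - 2*b^4/7 - b^3/2 + b^2 + 9*b


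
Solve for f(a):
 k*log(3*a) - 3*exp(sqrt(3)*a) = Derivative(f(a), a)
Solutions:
 f(a) = C1 + a*k*log(a) + a*k*(-1 + log(3)) - sqrt(3)*exp(sqrt(3)*a)


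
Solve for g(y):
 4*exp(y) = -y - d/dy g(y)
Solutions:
 g(y) = C1 - y^2/2 - 4*exp(y)


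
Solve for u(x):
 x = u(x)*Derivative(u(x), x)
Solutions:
 u(x) = -sqrt(C1 + x^2)
 u(x) = sqrt(C1 + x^2)


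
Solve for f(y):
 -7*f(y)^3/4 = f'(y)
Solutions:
 f(y) = -sqrt(2)*sqrt(-1/(C1 - 7*y))
 f(y) = sqrt(2)*sqrt(-1/(C1 - 7*y))


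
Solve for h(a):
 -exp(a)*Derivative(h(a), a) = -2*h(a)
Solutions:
 h(a) = C1*exp(-2*exp(-a))


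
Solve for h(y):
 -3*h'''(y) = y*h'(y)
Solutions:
 h(y) = C1 + Integral(C2*airyai(-3^(2/3)*y/3) + C3*airybi(-3^(2/3)*y/3), y)


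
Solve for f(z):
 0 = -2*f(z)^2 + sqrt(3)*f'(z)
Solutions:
 f(z) = -3/(C1 + 2*sqrt(3)*z)


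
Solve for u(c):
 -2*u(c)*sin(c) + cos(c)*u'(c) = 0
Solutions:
 u(c) = C1/cos(c)^2


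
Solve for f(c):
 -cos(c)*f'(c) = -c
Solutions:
 f(c) = C1 + Integral(c/cos(c), c)


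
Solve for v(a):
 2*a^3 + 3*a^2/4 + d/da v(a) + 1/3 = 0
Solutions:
 v(a) = C1 - a^4/2 - a^3/4 - a/3


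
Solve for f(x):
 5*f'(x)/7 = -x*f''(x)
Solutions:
 f(x) = C1 + C2*x^(2/7)


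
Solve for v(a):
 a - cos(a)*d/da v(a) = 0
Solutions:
 v(a) = C1 + Integral(a/cos(a), a)


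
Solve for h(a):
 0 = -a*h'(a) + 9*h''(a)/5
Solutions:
 h(a) = C1 + C2*erfi(sqrt(10)*a/6)


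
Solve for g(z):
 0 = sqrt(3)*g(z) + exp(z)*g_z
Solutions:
 g(z) = C1*exp(sqrt(3)*exp(-z))


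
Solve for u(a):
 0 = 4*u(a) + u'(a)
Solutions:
 u(a) = C1*exp(-4*a)


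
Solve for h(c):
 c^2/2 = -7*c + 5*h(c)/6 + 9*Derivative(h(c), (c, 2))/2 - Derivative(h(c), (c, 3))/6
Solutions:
 h(c) = C1*exp(c*(-2^(2/3)*(sqrt(14605) + 1463)^(1/3)/4 - 81*2^(1/3)/(2*(sqrt(14605) + 1463)^(1/3)) + 9))*sin(2^(1/3)*sqrt(3)*c*(-2^(1/3)*(sqrt(14605) + 1463)^(1/3) + 162/(sqrt(14605) + 1463)^(1/3))/4) + C2*exp(c*(-2^(2/3)*(sqrt(14605) + 1463)^(1/3)/4 - 81*2^(1/3)/(2*(sqrt(14605) + 1463)^(1/3)) + 9))*cos(2^(1/3)*sqrt(3)*c*(-2^(1/3)*(sqrt(14605) + 1463)^(1/3) + 162/(sqrt(14605) + 1463)^(1/3))/4) + C3*exp(c*(81*2^(1/3)/(sqrt(14605) + 1463)^(1/3) + 9 + 2^(2/3)*(sqrt(14605) + 1463)^(1/3)/2)) + 3*c^2/5 + 42*c/5 - 162/25


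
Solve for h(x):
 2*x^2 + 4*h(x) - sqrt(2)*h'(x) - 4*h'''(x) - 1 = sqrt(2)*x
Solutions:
 h(x) = C1*exp(3^(1/3)*x*(-(36 + sqrt(6)*sqrt(sqrt(2) + 216))^(1/3) + sqrt(2)*3^(1/3)/(36 + sqrt(6)*sqrt(sqrt(2) + 216))^(1/3))/12)*sin(3^(1/6)*x*(3*sqrt(2)/(36 + sqrt(6)*sqrt(sqrt(2) + 216))^(1/3) + 3^(2/3)*(36 + sqrt(6)*sqrt(sqrt(2) + 216))^(1/3))/12) + C2*exp(3^(1/3)*x*(-(36 + sqrt(6)*sqrt(sqrt(2) + 216))^(1/3) + sqrt(2)*3^(1/3)/(36 + sqrt(6)*sqrt(sqrt(2) + 216))^(1/3))/12)*cos(3^(1/6)*x*(3*sqrt(2)/(36 + sqrt(6)*sqrt(sqrt(2) + 216))^(1/3) + 3^(2/3)*(36 + sqrt(6)*sqrt(sqrt(2) + 216))^(1/3))/12) + C3*exp(-3^(1/3)*x*(-(36 + sqrt(6)*sqrt(sqrt(2) + 216))^(1/3) + sqrt(2)*3^(1/3)/(36 + sqrt(6)*sqrt(sqrt(2) + 216))^(1/3))/6) - x^2/2 + 1/4


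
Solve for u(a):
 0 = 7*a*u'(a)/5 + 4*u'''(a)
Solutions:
 u(a) = C1 + Integral(C2*airyai(-350^(1/3)*a/10) + C3*airybi(-350^(1/3)*a/10), a)


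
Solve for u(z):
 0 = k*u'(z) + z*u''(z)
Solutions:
 u(z) = C1 + z^(1 - re(k))*(C2*sin(log(z)*Abs(im(k))) + C3*cos(log(z)*im(k)))


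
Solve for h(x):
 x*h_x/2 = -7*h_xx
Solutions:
 h(x) = C1 + C2*erf(sqrt(7)*x/14)


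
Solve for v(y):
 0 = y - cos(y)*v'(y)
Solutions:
 v(y) = C1 + Integral(y/cos(y), y)


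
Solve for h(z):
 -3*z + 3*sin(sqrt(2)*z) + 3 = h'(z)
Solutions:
 h(z) = C1 - 3*z^2/2 + 3*z - 3*sqrt(2)*cos(sqrt(2)*z)/2


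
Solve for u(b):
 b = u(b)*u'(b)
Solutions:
 u(b) = -sqrt(C1 + b^2)
 u(b) = sqrt(C1 + b^2)


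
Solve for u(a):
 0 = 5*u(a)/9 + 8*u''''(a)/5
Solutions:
 u(a) = (C1*sin(sqrt(15)*2^(3/4)*a/12) + C2*cos(sqrt(15)*2^(3/4)*a/12))*exp(-sqrt(15)*2^(3/4)*a/12) + (C3*sin(sqrt(15)*2^(3/4)*a/12) + C4*cos(sqrt(15)*2^(3/4)*a/12))*exp(sqrt(15)*2^(3/4)*a/12)


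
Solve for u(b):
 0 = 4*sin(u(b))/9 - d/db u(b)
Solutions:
 -4*b/9 + log(cos(u(b)) - 1)/2 - log(cos(u(b)) + 1)/2 = C1


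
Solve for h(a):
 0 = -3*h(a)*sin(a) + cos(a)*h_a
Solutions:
 h(a) = C1/cos(a)^3


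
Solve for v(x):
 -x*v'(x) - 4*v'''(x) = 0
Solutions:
 v(x) = C1 + Integral(C2*airyai(-2^(1/3)*x/2) + C3*airybi(-2^(1/3)*x/2), x)


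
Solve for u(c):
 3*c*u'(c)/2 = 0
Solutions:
 u(c) = C1


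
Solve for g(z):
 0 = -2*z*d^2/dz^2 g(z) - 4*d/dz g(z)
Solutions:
 g(z) = C1 + C2/z


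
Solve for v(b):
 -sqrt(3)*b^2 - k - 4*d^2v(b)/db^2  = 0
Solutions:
 v(b) = C1 + C2*b - sqrt(3)*b^4/48 - b^2*k/8


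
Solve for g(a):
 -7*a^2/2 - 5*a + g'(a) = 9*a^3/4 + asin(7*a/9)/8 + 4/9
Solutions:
 g(a) = C1 + 9*a^4/16 + 7*a^3/6 + 5*a^2/2 + a*asin(7*a/9)/8 + 4*a/9 + sqrt(81 - 49*a^2)/56


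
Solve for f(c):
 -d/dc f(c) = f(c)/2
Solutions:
 f(c) = C1*exp(-c/2)


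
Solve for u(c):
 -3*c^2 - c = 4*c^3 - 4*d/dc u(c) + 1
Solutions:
 u(c) = C1 + c^4/4 + c^3/4 + c^2/8 + c/4


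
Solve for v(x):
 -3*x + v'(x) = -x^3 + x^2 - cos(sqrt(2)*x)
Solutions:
 v(x) = C1 - x^4/4 + x^3/3 + 3*x^2/2 - sqrt(2)*sin(sqrt(2)*x)/2


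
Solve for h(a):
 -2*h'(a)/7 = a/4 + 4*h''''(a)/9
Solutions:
 h(a) = C1 + C4*exp(-42^(2/3)*a/14) - 7*a^2/16 + (C2*sin(3*14^(2/3)*3^(1/6)*a/28) + C3*cos(3*14^(2/3)*3^(1/6)*a/28))*exp(42^(2/3)*a/28)


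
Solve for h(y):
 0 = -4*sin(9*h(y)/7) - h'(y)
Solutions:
 4*y + 7*log(cos(9*h(y)/7) - 1)/18 - 7*log(cos(9*h(y)/7) + 1)/18 = C1


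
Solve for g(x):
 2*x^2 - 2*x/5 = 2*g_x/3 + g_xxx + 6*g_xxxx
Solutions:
 g(x) = C1 + C2*exp(x*(-2 + (18*sqrt(326) + 325)^(-1/3) + (18*sqrt(326) + 325)^(1/3))/36)*sin(sqrt(3)*x*(-(18*sqrt(326) + 325)^(1/3) + (18*sqrt(326) + 325)^(-1/3))/36) + C3*exp(x*(-2 + (18*sqrt(326) + 325)^(-1/3) + (18*sqrt(326) + 325)^(1/3))/36)*cos(sqrt(3)*x*(-(18*sqrt(326) + 325)^(1/3) + (18*sqrt(326) + 325)^(-1/3))/36) + C4*exp(-x*((18*sqrt(326) + 325)^(-1/3) + 1 + (18*sqrt(326) + 325)^(1/3))/18) + x^3 - 3*x^2/10 - 9*x


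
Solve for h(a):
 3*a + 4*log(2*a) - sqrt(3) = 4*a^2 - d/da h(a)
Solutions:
 h(a) = C1 + 4*a^3/3 - 3*a^2/2 - 4*a*log(a) - a*log(16) + sqrt(3)*a + 4*a


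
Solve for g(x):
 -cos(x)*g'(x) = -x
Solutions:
 g(x) = C1 + Integral(x/cos(x), x)


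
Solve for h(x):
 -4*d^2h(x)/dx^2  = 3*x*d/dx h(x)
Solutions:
 h(x) = C1 + C2*erf(sqrt(6)*x/4)


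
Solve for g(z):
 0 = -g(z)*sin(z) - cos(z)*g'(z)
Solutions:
 g(z) = C1*cos(z)


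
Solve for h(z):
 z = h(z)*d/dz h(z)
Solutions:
 h(z) = -sqrt(C1 + z^2)
 h(z) = sqrt(C1 + z^2)


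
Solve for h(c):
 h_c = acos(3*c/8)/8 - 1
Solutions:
 h(c) = C1 + c*acos(3*c/8)/8 - c - sqrt(64 - 9*c^2)/24


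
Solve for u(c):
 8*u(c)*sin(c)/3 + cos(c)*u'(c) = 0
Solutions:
 u(c) = C1*cos(c)^(8/3)


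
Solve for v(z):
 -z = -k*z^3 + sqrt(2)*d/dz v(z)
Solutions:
 v(z) = C1 + sqrt(2)*k*z^4/8 - sqrt(2)*z^2/4


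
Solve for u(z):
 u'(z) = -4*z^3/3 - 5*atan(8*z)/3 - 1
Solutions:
 u(z) = C1 - z^4/3 - 5*z*atan(8*z)/3 - z + 5*log(64*z^2 + 1)/48


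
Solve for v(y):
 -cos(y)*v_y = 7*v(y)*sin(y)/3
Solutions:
 v(y) = C1*cos(y)^(7/3)


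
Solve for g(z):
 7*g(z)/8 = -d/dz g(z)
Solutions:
 g(z) = C1*exp(-7*z/8)


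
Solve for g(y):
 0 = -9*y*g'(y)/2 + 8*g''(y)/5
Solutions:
 g(y) = C1 + C2*erfi(3*sqrt(10)*y/8)


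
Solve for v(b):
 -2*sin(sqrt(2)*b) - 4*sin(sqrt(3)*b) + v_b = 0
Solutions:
 v(b) = C1 - sqrt(2)*cos(sqrt(2)*b) - 4*sqrt(3)*cos(sqrt(3)*b)/3


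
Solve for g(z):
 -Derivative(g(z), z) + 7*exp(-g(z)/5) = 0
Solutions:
 g(z) = 5*log(C1 + 7*z/5)


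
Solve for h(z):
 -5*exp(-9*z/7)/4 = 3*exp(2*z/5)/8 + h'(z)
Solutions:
 h(z) = C1 - 15*exp(2*z/5)/16 + 35*exp(-9*z/7)/36


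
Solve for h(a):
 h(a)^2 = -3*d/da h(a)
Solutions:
 h(a) = 3/(C1 + a)


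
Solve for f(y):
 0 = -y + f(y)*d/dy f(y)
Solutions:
 f(y) = -sqrt(C1 + y^2)
 f(y) = sqrt(C1 + y^2)


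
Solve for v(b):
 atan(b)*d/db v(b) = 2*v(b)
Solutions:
 v(b) = C1*exp(2*Integral(1/atan(b), b))


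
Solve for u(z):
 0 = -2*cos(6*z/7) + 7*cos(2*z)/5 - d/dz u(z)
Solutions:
 u(z) = C1 - 7*sin(6*z/7)/3 + 7*sin(2*z)/10


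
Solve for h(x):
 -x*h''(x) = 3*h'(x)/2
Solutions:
 h(x) = C1 + C2/sqrt(x)


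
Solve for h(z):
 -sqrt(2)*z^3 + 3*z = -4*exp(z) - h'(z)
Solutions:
 h(z) = C1 + sqrt(2)*z^4/4 - 3*z^2/2 - 4*exp(z)


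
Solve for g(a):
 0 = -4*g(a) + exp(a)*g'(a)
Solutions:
 g(a) = C1*exp(-4*exp(-a))


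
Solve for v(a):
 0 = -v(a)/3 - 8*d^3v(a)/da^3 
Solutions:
 v(a) = C3*exp(-3^(2/3)*a/6) + (C1*sin(3^(1/6)*a/4) + C2*cos(3^(1/6)*a/4))*exp(3^(2/3)*a/12)


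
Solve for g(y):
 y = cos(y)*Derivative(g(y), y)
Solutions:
 g(y) = C1 + Integral(y/cos(y), y)


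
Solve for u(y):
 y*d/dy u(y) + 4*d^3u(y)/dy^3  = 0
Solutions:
 u(y) = C1 + Integral(C2*airyai(-2^(1/3)*y/2) + C3*airybi(-2^(1/3)*y/2), y)


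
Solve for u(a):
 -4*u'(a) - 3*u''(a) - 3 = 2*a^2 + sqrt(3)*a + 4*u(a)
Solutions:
 u(a) = -a^2/2 - sqrt(3)*a/4 + a + (C1*sin(2*sqrt(2)*a/3) + C2*cos(2*sqrt(2)*a/3))*exp(-2*a/3) - 1 + sqrt(3)/4


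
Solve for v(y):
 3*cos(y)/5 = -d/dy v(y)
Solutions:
 v(y) = C1 - 3*sin(y)/5


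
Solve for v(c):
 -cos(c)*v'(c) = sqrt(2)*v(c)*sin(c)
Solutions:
 v(c) = C1*cos(c)^(sqrt(2))


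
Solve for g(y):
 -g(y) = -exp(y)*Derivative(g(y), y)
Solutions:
 g(y) = C1*exp(-exp(-y))


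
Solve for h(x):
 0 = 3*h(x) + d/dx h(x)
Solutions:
 h(x) = C1*exp(-3*x)


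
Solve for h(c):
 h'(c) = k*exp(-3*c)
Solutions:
 h(c) = C1 - k*exp(-3*c)/3


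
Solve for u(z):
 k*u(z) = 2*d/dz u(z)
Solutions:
 u(z) = C1*exp(k*z/2)


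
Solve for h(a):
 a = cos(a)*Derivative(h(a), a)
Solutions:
 h(a) = C1 + Integral(a/cos(a), a)


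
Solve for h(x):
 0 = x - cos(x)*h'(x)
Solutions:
 h(x) = C1 + Integral(x/cos(x), x)


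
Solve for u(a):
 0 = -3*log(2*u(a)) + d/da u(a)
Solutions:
 -Integral(1/(log(_y) + log(2)), (_y, u(a)))/3 = C1 - a


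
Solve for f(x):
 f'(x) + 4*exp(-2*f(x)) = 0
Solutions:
 f(x) = log(-sqrt(C1 - 8*x))
 f(x) = log(C1 - 8*x)/2


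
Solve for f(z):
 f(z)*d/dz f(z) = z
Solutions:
 f(z) = -sqrt(C1 + z^2)
 f(z) = sqrt(C1 + z^2)


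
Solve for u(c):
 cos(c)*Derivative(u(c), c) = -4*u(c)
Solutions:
 u(c) = C1*(sin(c)^2 - 2*sin(c) + 1)/(sin(c)^2 + 2*sin(c) + 1)


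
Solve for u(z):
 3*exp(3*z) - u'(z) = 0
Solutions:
 u(z) = C1 + exp(3*z)


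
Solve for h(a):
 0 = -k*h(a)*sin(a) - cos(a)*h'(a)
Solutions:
 h(a) = C1*exp(k*log(cos(a)))


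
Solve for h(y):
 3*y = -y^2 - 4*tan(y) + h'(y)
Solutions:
 h(y) = C1 + y^3/3 + 3*y^2/2 - 4*log(cos(y))


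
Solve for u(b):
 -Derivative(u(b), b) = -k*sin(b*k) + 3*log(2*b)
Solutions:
 u(b) = C1 - 3*b*log(b) - 3*b*log(2) + 3*b + k*Piecewise((-cos(b*k)/k, Ne(k, 0)), (0, True))


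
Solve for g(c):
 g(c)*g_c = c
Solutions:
 g(c) = -sqrt(C1 + c^2)
 g(c) = sqrt(C1 + c^2)


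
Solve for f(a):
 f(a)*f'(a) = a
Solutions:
 f(a) = -sqrt(C1 + a^2)
 f(a) = sqrt(C1 + a^2)


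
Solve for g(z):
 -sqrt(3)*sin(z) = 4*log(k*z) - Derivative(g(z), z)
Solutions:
 g(z) = C1 + 4*z*log(k*z) - 4*z - sqrt(3)*cos(z)


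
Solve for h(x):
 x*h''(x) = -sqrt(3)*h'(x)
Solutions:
 h(x) = C1 + C2*x^(1 - sqrt(3))


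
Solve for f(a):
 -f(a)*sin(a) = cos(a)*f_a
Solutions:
 f(a) = C1*cos(a)


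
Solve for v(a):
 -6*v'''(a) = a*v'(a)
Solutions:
 v(a) = C1 + Integral(C2*airyai(-6^(2/3)*a/6) + C3*airybi(-6^(2/3)*a/6), a)


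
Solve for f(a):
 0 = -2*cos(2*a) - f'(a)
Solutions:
 f(a) = C1 - sin(2*a)


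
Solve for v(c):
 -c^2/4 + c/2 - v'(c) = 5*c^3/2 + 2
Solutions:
 v(c) = C1 - 5*c^4/8 - c^3/12 + c^2/4 - 2*c


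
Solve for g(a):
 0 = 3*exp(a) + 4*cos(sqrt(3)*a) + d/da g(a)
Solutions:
 g(a) = C1 - 3*exp(a) - 4*sqrt(3)*sin(sqrt(3)*a)/3


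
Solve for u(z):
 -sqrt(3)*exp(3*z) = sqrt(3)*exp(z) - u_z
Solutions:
 u(z) = C1 + sqrt(3)*exp(3*z)/3 + sqrt(3)*exp(z)


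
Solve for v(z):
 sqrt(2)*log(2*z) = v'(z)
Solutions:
 v(z) = C1 + sqrt(2)*z*log(z) - sqrt(2)*z + sqrt(2)*z*log(2)


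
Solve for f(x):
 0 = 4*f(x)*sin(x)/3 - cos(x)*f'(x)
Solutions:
 f(x) = C1/cos(x)^(4/3)
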